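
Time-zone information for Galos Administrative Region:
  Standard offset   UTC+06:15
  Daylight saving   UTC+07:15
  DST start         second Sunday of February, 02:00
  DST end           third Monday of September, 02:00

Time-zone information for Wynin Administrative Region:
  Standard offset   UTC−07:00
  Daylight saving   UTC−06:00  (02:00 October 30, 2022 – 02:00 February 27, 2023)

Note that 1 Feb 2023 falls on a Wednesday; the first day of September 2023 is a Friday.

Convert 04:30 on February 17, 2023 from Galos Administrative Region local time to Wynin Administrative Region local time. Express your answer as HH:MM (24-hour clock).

1 February 2023 is a Wednesday, so the first Sunday is February 5 and the second is February 12.
1 September 2023 is a Friday, so the first Monday is September 4 and the third is September 18.
February 17, 2023 lies within the daylight-saving period (12 February – 18 September), so Galos Administrative Region is on daylight time, UTC+07:15.
04:30 Galos Administrative Region − 7h15m = 21:15 UTC (rolling into the previous day, 16 February 2023).
At the standard offset (UTC−07:00), 21:15 UTC − 7h = 14:15 Wynin Administrative Region standard time.
Daylight saving runs 30 October 2022 – 27 February 2023; the standard-time date in Wynin Administrative Region, February 16, 2023, is inside that window, so Wynin Administrative Region is at UTC−06:00.
21:15 UTC − 6h = 15:15 Wynin Administrative Region.

15:15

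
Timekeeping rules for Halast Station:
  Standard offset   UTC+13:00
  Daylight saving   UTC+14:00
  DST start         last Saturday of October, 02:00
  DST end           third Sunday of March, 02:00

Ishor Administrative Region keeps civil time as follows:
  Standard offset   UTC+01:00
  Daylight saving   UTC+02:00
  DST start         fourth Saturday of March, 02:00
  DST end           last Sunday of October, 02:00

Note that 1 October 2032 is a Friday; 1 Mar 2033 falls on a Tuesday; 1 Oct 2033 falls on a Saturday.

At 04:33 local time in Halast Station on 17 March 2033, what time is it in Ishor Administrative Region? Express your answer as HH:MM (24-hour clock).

1 October 2032 is a Friday, so Saturdays fall on 2, 9, 16, 23, 30; the last is October 30.
1 March 2033 is a Tuesday, so the first Sunday is March 6 and the third is March 20.
Daylight saving runs 30 October 2032 – 20 March 2033; 17 March 2033 is inside that window, so Halast Station is at UTC+14:00.
04:33 Halast Station − 14h = 14:33 UTC (rolling into the previous day, 16 March 2033).
1 March 2033 is a Tuesday, so the first Saturday is March 5 and the fourth is March 26.
1 October 2033 is a Saturday, so Sundays fall on 2, 9, 16, 23, 30; the last is October 30.
At the standard offset (UTC+01:00), 14:33 UTC + 1h = 15:33 Ishor Administrative Region standard time.
The standard-time date in Ishor Administrative Region, 16 March 2033, is outside the daylight-saving period (26 March – 30 October), so Ishor Administrative Region is on standard time, UTC+01:00.
14:33 UTC + 1h = 15:33 Ishor Administrative Region.

15:33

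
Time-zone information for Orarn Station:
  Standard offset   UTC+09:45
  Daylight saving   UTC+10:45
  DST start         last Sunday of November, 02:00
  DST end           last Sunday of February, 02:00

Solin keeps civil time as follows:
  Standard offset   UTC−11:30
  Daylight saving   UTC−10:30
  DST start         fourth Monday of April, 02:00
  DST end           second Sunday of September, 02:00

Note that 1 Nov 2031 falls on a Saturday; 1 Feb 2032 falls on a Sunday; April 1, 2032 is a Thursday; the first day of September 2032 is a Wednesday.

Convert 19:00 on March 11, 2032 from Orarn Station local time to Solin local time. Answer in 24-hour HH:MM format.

21:45

1 November 2031 is a Saturday, so Sundays fall on 2, 9, 16, 23, 30; the last is November 30.
1 February 2032 is a Sunday, so Sundays fall on 1, 8, 15, 22, 29; the last is February 29.
Daylight saving runs 30 November 2031 – 29 February 2032; March 11, 2032 is outside that window, so Orarn Station is on standard time at UTC+09:45.
19:00 Orarn Station − 9h45m = 09:15 UTC.
1 April 2032 is a Thursday, so the first Monday is April 5 and the fourth is April 26.
1 September 2032 is a Wednesday, so the first Sunday is September 5 and the second is September 12.
At the standard offset (UTC−11:30), 09:15 UTC − 11h30m = 21:45 Solin standard time (rolling into the previous day, 10 March 2032).
Daylight saving runs 26 April – 12 September; the standard-time date in Solin, March 10, 2032, is outside that window, so Solin is on standard time at UTC−11:30.
09:15 UTC − 11h30m = 21:45 Solin (rolling into the previous day, 10 March 2032).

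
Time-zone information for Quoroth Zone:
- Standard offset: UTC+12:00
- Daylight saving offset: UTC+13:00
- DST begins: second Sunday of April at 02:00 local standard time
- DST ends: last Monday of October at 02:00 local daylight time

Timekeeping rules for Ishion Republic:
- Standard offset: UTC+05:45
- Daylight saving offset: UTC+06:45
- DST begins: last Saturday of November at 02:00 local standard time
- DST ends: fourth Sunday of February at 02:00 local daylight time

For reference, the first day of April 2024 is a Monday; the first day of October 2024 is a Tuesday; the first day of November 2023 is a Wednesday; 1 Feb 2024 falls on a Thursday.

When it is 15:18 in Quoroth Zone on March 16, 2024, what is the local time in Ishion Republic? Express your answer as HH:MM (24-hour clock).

09:03

1 April 2024 is a Monday, so the first Sunday is April 7 and the second is April 14.
1 October 2024 is a Tuesday, so Mondays fall on 7, 14, 21, 28; the last is October 28.
Daylight saving runs 14 April – 28 October; March 16, 2024 is outside that window, so Quoroth Zone is on standard time at UTC+12:00.
15:18 Quoroth Zone − 12h = 03:18 UTC.
1 November 2023 is a Wednesday, so Saturdays fall on 4, 11, 18, 25; the last is November 25.
1 February 2024 is a Thursday, so the first Sunday is February 4 and the fourth is February 25.
At the standard offset (UTC+05:45), 03:18 UTC + 5h45m = 09:03 Ishion Republic standard time.
Daylight saving runs 25 November 2023 – 25 February 2024; the standard-time date in Ishion Republic, March 16, 2024, is outside that window, so Ishion Republic is on standard time at UTC+05:45.
03:18 UTC + 5h45m = 09:03 Ishion Republic.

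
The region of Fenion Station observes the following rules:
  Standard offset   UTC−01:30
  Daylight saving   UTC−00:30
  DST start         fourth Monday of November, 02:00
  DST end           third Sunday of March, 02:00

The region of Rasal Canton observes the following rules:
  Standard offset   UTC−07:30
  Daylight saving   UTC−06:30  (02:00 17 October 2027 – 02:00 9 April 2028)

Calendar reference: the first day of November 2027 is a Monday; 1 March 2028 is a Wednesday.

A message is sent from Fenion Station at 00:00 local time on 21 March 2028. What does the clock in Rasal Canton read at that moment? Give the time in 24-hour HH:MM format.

1 November 2027 is a Monday, so the first Monday is November 1 and the fourth is November 22.
1 March 2028 is a Wednesday, so the first Sunday is March 5 and the third is March 19.
21 March 2028 does not fall between 22 November 2027 and 19 March 2028, so daylight saving is not in effect and Fenion Station is at UTC−01:30.
00:00 Fenion Station + 1h30m = 01:30 UTC.
At the standard offset (UTC−07:30), 01:30 UTC − 7h30m = 18:00 Rasal Canton standard time (rolling into the previous day, 20 March 2028).
The standard-time date in Rasal Canton, 20 March 2028, lies within the daylight-saving period (17 October 2027 – 9 April 2028), so Rasal Canton is on daylight time, UTC−06:30.
01:30 UTC − 6h30m = 19:00 Rasal Canton (rolling into the previous day, 20 March 2028).

19:00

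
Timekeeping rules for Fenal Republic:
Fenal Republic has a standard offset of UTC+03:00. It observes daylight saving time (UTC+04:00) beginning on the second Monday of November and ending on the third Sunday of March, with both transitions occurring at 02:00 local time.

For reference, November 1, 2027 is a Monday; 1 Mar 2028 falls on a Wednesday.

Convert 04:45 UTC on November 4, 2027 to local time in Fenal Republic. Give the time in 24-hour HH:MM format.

07:45

1 November 2027 is a Monday, so the first Monday is November 1 and the second is November 8.
1 March 2028 is a Wednesday, so the first Sunday is March 5 and the third is March 19.
At the standard offset (UTC+03:00), 04:45 UTC + 3h = 07:45 Fenal Republic standard time.
The standard-time date in Fenal Republic, November 4, 2027, does not fall between 8 November 2027 and 19 March 2028, so daylight saving is not in effect and Fenal Republic is at UTC+03:00.
04:45 UTC + 3h = 07:45 local.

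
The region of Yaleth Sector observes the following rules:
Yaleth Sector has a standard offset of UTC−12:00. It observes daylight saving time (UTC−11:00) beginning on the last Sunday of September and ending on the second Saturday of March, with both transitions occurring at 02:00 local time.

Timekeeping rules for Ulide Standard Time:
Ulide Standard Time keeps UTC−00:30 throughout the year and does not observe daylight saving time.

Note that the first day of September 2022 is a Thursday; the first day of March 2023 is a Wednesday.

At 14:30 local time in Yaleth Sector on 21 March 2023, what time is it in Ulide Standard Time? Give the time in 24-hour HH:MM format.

1 September 2022 is a Thursday, so Sundays fall on 4, 11, 18, 25; the last is September 25.
1 March 2023 is a Wednesday, so the first Saturday is March 4 and the second is March 11.
21 March 2023 is outside the daylight-saving period (25 September 2022 – 11 March 2023), so Yaleth Sector is on standard time, UTC−12:00.
14:30 Yaleth Sector + 12h = 02:30 UTC (rolling into the next day, 22 March 2023).
Ulide Standard Time has no daylight saving, so its offset is UTC−00:30 year-round.
02:30 UTC − 0h30m = 02:00 Ulide Standard Time.

02:00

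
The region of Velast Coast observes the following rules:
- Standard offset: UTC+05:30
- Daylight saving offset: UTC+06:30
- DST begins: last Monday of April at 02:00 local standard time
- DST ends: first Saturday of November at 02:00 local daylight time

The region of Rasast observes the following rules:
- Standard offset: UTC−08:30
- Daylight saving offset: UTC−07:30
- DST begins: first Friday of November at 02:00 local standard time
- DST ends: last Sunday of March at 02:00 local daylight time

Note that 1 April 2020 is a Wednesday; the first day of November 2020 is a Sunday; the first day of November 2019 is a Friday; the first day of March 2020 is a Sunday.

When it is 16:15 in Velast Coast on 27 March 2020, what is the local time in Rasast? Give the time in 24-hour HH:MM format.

03:15

1 April 2020 is a Wednesday, so Mondays fall on 6, 13, 20, 27; the last is April 27.
1 November 2020 is a Sunday, so the first Saturday is November 7.
27 March 2020 does not fall between 27 April and 7 November, so daylight saving is not in effect and Velast Coast is at UTC+05:30.
16:15 Velast Coast − 5h30m = 10:45 UTC.
1 November 2019 is a Friday, so the first Friday is November 1.
1 March 2020 is a Sunday, so Sundays fall on 1, 8, 15, 22, 29; the last is March 29.
At the standard offset (UTC−08:30), 10:45 UTC − 8h30m = 02:15 Rasast standard time.
The standard-time date in Rasast, 27 March 2020, falls between 1 November 2019 and 29 March 2020, so daylight saving is in effect and Rasast is at UTC−07:30.
10:45 UTC − 7h30m = 03:15 Rasast.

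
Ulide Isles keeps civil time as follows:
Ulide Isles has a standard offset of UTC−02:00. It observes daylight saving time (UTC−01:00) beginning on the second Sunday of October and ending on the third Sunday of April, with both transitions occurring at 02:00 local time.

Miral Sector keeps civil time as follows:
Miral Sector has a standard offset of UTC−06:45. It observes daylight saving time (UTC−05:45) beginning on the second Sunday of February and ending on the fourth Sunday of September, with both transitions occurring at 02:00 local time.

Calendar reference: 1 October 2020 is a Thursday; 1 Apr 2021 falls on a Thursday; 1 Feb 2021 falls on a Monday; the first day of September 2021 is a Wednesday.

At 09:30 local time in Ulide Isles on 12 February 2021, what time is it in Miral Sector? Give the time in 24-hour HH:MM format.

03:45

1 October 2020 is a Thursday, so the first Sunday is October 4 and the second is October 11.
1 April 2021 is a Thursday, so the first Sunday is April 4 and the third is April 18.
Daylight saving runs 11 October 2020 – 18 April 2021; 12 February 2021 is inside that window, so Ulide Isles is at UTC−01:00.
09:30 Ulide Isles + 1h = 10:30 UTC.
1 February 2021 is a Monday, so the first Sunday is February 7 and the second is February 14.
1 September 2021 is a Wednesday, so the first Sunday is September 5 and the fourth is September 26.
At the standard offset (UTC−06:45), 10:30 UTC − 6h45m = 03:45 Miral Sector standard time.
The standard-time date in Miral Sector, 12 February 2021, does not fall between 14 February and 26 September, so daylight saving is not in effect and Miral Sector is at UTC−06:45.
10:30 UTC − 6h45m = 03:45 Miral Sector.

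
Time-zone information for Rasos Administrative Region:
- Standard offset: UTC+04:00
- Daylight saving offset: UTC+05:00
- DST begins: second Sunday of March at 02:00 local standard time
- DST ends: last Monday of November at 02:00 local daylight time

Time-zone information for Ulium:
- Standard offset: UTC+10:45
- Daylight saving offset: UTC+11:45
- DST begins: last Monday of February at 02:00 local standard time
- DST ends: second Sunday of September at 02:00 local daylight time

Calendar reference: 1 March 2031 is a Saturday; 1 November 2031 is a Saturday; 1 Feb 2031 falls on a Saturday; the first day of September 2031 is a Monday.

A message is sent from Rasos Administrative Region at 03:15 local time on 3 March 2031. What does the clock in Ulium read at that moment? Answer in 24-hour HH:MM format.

11:00

1 March 2031 is a Saturday, so the first Sunday is March 2 and the second is March 9.
1 November 2031 is a Saturday, so Mondays fall on 3, 10, 17, 24; the last is November 24.
3 March 2031 does not fall between 9 March and 24 November, so daylight saving is not in effect and Rasos Administrative Region is at UTC+04:00.
03:15 Rasos Administrative Region − 4h = 23:15 UTC (rolling into the previous day, 2 March 2031).
1 February 2031 is a Saturday, so Mondays fall on 3, 10, 17, 24; the last is February 24.
1 September 2031 is a Monday, so the first Sunday is September 7 and the second is September 14.
At the standard offset (UTC+10:45), 23:15 UTC + 10h45m = 10:00 Ulium standard time (rolling into the next day, 3 March 2031).
Daylight saving runs 24 February – 14 September; the standard-time date in Ulium, 3 March 2031, is inside that window, so Ulium is at UTC+11:45.
23:15 UTC + 11h45m = 11:00 Ulium (rolling into the next day, 3 March 2031).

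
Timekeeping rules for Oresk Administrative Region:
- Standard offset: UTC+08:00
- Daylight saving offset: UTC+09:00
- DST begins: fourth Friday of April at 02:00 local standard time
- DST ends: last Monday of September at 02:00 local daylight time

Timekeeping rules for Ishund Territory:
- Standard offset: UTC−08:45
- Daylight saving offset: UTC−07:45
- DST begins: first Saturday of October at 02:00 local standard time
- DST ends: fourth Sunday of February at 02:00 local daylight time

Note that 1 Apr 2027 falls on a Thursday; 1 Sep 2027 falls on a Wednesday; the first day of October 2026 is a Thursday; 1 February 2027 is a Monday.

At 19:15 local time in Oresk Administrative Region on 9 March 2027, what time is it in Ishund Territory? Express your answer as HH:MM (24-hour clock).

02:30

1 April 2027 is a Thursday, so the first Friday is April 2 and the fourth is April 23.
1 September 2027 is a Wednesday, so Mondays fall on 6, 13, 20, 27; the last is September 27.
Daylight saving runs 23 April – 27 September; 9 March 2027 is outside that window, so Oresk Administrative Region is on standard time at UTC+08:00.
19:15 Oresk Administrative Region − 8h = 11:15 UTC.
1 October 2026 is a Thursday, so the first Saturday is October 3.
1 February 2027 is a Monday, so the first Sunday is February 7 and the fourth is February 28.
At the standard offset (UTC−08:45), 11:15 UTC − 8h45m = 02:30 Ishund Territory standard time.
The standard-time date in Ishund Territory, 9 March 2027, is outside the daylight-saving period (3 October 2026 – 28 February 2027), so Ishund Territory is on standard time, UTC−08:45.
11:15 UTC − 8h45m = 02:30 Ishund Territory.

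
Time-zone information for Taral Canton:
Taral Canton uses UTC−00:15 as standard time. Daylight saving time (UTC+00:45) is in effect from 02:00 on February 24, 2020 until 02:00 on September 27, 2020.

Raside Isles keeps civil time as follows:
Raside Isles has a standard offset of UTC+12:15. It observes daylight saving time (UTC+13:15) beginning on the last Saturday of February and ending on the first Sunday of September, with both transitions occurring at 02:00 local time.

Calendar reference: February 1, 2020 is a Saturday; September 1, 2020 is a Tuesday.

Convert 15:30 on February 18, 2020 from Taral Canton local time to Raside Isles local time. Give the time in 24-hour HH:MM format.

Daylight saving runs 24 February – 27 September; February 18, 2020 is outside that window, so Taral Canton is on standard time at UTC−00:15.
15:30 Taral Canton + 0h15m = 15:45 UTC.
1 February 2020 is a Saturday, so Saturdays fall on 1, 8, 15, 22, 29; the last is February 29.
1 September 2020 is a Tuesday, so the first Sunday is September 6.
At the standard offset (UTC+12:15), 15:45 UTC + 12h15m = 04:00 Raside Isles standard time (rolling into the next day, 19 February 2020).
Daylight saving runs 29 February – 6 September; the standard-time date in Raside Isles, February 19, 2020, is outside that window, so Raside Isles is on standard time at UTC+12:15.
15:45 UTC + 12h15m = 04:00 Raside Isles (rolling into the next day, 19 February 2020).

04:00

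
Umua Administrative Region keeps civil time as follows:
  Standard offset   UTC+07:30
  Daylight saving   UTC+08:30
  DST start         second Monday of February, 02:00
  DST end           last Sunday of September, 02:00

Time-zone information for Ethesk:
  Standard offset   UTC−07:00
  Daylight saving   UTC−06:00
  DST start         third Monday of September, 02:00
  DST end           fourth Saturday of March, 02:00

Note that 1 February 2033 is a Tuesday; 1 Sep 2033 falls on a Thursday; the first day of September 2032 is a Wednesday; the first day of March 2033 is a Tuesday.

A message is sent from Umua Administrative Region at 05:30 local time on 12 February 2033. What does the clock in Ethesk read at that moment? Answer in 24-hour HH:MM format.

1 February 2033 is a Tuesday, so the first Monday is February 7 and the second is February 14.
1 September 2033 is a Thursday, so Sundays fall on 4, 11, 18, 25; the last is September 25.
Daylight saving runs 14 February – 25 September; 12 February 2033 is outside that window, so Umua Administrative Region is on standard time at UTC+07:30.
05:30 Umua Administrative Region − 7h30m = 22:00 UTC (rolling into the previous day, 11 February 2033).
1 September 2032 is a Wednesday, so the first Monday is September 6 and the third is September 20.
1 March 2033 is a Tuesday, so the first Saturday is March 5 and the fourth is March 26.
At the standard offset (UTC−07:00), 22:00 UTC − 7h = 15:00 Ethesk standard time.
The standard-time date in Ethesk, 11 February 2033, lies within the daylight-saving period (20 September 2032 – 26 March 2033), so Ethesk is on daylight time, UTC−06:00.
22:00 UTC − 6h = 16:00 Ethesk.

16:00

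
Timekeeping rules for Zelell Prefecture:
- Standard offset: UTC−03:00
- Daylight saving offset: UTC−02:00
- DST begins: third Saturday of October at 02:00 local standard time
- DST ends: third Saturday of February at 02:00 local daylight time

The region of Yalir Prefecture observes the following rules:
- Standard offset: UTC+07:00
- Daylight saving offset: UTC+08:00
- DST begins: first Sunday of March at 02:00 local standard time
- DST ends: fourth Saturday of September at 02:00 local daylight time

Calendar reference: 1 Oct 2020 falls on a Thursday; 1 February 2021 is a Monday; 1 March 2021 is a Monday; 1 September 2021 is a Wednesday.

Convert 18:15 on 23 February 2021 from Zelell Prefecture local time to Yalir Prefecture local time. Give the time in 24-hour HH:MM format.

04:15

1 October 2020 is a Thursday, so the first Saturday is October 3 and the third is October 17.
1 February 2021 is a Monday, so the first Saturday is February 6 and the third is February 20.
Daylight saving runs 17 October 2020 – 20 February 2021; 23 February 2021 is outside that window, so Zelell Prefecture is on standard time at UTC−03:00.
18:15 Zelell Prefecture + 3h = 21:15 UTC.
1 March 2021 is a Monday, so the first Sunday is March 7.
1 September 2021 is a Wednesday, so the first Saturday is September 4 and the fourth is September 25.
At the standard offset (UTC+07:00), 21:15 UTC + 7h = 04:15 Yalir Prefecture standard time (rolling into the next day, 24 February 2021).
The standard-time date in Yalir Prefecture, 24 February 2021, is outside the daylight-saving period (7 March – 25 September), so Yalir Prefecture is on standard time, UTC+07:00.
21:15 UTC + 7h = 04:15 Yalir Prefecture (rolling into the next day, 24 February 2021).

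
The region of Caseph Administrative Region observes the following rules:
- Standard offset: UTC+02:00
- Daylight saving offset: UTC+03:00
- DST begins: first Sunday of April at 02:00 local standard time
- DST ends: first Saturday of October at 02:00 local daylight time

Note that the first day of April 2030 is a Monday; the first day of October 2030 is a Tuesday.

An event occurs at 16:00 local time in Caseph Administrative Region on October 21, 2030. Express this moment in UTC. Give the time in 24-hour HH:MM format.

14:00

1 April 2030 is a Monday, so the first Sunday is April 7.
1 October 2030 is a Tuesday, so the first Saturday is October 5.
Daylight saving runs 7 April – 5 October; October 21, 2030 is outside that window, so Caseph Administrative Region is on standard time at UTC+02:00.
16:00 local − 2h = 14:00 UTC.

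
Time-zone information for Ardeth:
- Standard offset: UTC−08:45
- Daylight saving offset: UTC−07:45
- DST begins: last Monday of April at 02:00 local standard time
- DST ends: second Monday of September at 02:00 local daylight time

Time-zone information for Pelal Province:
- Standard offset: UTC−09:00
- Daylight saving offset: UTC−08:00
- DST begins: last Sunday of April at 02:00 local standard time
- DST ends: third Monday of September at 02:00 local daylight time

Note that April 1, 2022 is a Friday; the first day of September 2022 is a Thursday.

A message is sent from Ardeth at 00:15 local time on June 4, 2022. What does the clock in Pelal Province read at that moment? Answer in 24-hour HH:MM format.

1 April 2022 is a Friday, so Mondays fall on 4, 11, 18, 25; the last is April 25.
1 September 2022 is a Thursday, so the first Monday is September 5 and the second is September 12.
June 4, 2022 lies within the daylight-saving period (25 April – 12 September), so Ardeth is on daylight time, UTC−07:45.
00:15 Ardeth + 7h45m = 08:00 UTC.
1 April 2022 is a Friday, so Sundays fall on 3, 10, 17, 24; the last is April 24.
1 September 2022 is a Thursday, so the first Monday is September 5 and the third is September 19.
At the standard offset (UTC−09:00), 08:00 UTC − 9h = 23:00 Pelal Province standard time (rolling into the previous day, 3 June 2022).
Daylight saving runs 24 April – 19 September; the standard-time date in Pelal Province, June 3, 2022, is inside that window, so Pelal Province is at UTC−08:00.
08:00 UTC − 8h = 00:00 Pelal Province.

00:00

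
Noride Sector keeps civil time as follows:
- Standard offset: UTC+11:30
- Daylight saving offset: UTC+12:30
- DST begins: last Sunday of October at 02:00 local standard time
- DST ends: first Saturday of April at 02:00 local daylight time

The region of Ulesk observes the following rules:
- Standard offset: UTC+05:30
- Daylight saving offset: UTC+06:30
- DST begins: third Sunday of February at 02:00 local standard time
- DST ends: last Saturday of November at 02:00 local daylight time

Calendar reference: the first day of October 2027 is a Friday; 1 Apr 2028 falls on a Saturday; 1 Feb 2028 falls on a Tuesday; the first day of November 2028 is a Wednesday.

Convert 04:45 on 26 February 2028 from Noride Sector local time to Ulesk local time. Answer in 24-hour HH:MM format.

22:45

1 October 2027 is a Friday, so Sundays fall on 3, 10, 17, 24, 31; the last is October 31.
1 April 2028 is a Saturday, so the first Saturday is April 1.
26 February 2028 lies within the daylight-saving period (31 October 2027 – 1 April 2028), so Noride Sector is on daylight time, UTC+12:30.
04:45 Noride Sector − 12h30m = 16:15 UTC (rolling into the previous day, 25 February 2028).
1 February 2028 is a Tuesday, so the first Sunday is February 6 and the third is February 20.
1 November 2028 is a Wednesday, so Saturdays fall on 4, 11, 18, 25; the last is November 25.
At the standard offset (UTC+05:30), 16:15 UTC + 5h30m = 21:45 Ulesk standard time.
Daylight saving runs 20 February – 25 November; the standard-time date in Ulesk, 25 February 2028, is inside that window, so Ulesk is at UTC+06:30.
16:15 UTC + 6h30m = 22:45 Ulesk.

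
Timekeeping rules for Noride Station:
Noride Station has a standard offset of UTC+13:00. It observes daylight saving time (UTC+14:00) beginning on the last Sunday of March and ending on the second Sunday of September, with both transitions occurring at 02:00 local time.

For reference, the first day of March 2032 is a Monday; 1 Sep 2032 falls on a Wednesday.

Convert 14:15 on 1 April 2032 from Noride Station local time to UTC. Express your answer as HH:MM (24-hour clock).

1 March 2032 is a Monday, so Sundays fall on 7, 14, 21, 28; the last is March 28.
1 September 2032 is a Wednesday, so the first Sunday is September 5 and the second is September 12.
1 April 2032 lies within the daylight-saving period (28 March – 12 September), so Noride Station is on daylight time, UTC+14:00.
14:15 local − 14h = 00:15 UTC.

00:15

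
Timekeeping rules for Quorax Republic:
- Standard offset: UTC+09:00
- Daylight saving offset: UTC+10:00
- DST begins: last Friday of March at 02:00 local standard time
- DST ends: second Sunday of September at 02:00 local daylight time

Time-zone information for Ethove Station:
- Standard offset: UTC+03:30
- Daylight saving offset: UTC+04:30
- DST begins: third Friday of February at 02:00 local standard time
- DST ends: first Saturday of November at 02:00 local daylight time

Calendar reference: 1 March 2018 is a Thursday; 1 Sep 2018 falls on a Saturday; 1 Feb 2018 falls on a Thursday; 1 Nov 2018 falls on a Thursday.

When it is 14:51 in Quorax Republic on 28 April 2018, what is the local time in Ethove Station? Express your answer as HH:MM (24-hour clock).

1 March 2018 is a Thursday, so Fridays fall on 2, 9, 16, 23, 30; the last is March 30.
1 September 2018 is a Saturday, so the first Sunday is September 2 and the second is September 9.
Daylight saving runs 30 March – 9 September; 28 April 2018 is inside that window, so Quorax Republic is at UTC+10:00.
14:51 Quorax Republic − 10h = 04:51 UTC.
1 February 2018 is a Thursday, so the first Friday is February 2 and the third is February 16.
1 November 2018 is a Thursday, so the first Saturday is November 3.
At the standard offset (UTC+03:30), 04:51 UTC + 3h30m = 08:21 Ethove Station standard time.
The standard-time date in Ethove Station, 28 April 2018, lies within the daylight-saving period (16 February – 3 November), so Ethove Station is on daylight time, UTC+04:30.
04:51 UTC + 4h30m = 09:21 Ethove Station.

09:21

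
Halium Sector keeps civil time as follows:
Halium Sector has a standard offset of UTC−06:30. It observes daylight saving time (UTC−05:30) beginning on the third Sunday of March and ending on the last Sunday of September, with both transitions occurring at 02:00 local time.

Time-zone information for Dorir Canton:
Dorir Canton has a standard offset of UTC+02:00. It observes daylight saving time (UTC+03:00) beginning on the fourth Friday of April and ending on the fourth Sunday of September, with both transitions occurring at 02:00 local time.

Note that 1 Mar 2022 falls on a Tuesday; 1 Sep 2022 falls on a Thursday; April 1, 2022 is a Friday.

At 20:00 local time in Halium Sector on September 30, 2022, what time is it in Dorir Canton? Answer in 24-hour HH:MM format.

1 March 2022 is a Tuesday, so the first Sunday is March 6 and the third is March 20.
1 September 2022 is a Thursday, so Sundays fall on 4, 11, 18, 25; the last is September 25.
Daylight saving runs 20 March – 25 September; September 30, 2022 is outside that window, so Halium Sector is on standard time at UTC−06:30.
20:00 Halium Sector + 6h30m = 02:30 UTC (rolling into the next day, 1 October 2022).
1 April 2022 is a Friday, so the first Friday is April 1 and the fourth is April 22.
1 September 2022 is a Thursday, so the first Sunday is September 4 and the fourth is September 25.
At the standard offset (UTC+02:00), 02:30 UTC + 2h = 04:30 Dorir Canton standard time.
The standard-time date in Dorir Canton, October 1, 2022, is outside the daylight-saving period (22 April – 25 September), so Dorir Canton is on standard time, UTC+02:00.
02:30 UTC + 2h = 04:30 Dorir Canton.

04:30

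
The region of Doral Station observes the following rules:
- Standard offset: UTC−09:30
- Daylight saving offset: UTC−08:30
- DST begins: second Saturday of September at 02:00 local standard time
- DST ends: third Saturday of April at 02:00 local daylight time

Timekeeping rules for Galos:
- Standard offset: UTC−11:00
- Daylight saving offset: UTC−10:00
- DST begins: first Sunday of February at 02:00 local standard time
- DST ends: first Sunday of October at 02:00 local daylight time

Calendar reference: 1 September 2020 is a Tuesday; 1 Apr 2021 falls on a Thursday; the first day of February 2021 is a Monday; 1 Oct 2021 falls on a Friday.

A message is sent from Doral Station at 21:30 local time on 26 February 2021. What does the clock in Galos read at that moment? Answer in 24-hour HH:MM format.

1 September 2020 is a Tuesday, so the first Saturday is September 5 and the second is September 12.
1 April 2021 is a Thursday, so the first Saturday is April 3 and the third is April 17.
26 February 2021 lies within the daylight-saving period (12 September 2020 – 17 April 2021), so Doral Station is on daylight time, UTC−08:30.
21:30 Doral Station + 8h30m = 06:00 UTC (rolling into the next day, 27 February 2021).
1 February 2021 is a Monday, so the first Sunday is February 7.
1 October 2021 is a Friday, so the first Sunday is October 3.
At the standard offset (UTC−11:00), 06:00 UTC − 11h = 19:00 Galos standard time (rolling into the previous day, 26 February 2021).
The standard-time date in Galos, 26 February 2021, lies within the daylight-saving period (7 February – 3 October), so Galos is on daylight time, UTC−10:00.
06:00 UTC − 10h = 20:00 Galos (rolling into the previous day, 26 February 2021).

20:00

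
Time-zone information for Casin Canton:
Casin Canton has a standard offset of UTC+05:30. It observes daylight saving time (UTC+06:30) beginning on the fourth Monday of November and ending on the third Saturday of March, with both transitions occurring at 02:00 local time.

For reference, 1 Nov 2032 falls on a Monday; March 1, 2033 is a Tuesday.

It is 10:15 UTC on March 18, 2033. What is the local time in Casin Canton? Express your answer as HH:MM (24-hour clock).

1 November 2032 is a Monday, so the first Monday is November 1 and the fourth is November 22.
1 March 2033 is a Tuesday, so the first Saturday is March 5 and the third is March 19.
At the standard offset (UTC+05:30), 10:15 UTC + 5h30m = 15:45 Casin Canton standard time.
The standard-time date in Casin Canton, March 18, 2033, lies within the daylight-saving period (22 November 2032 – 19 March 2033), so Casin Canton is on daylight time, UTC+06:30.
10:15 UTC + 6h30m = 16:45 local.

16:45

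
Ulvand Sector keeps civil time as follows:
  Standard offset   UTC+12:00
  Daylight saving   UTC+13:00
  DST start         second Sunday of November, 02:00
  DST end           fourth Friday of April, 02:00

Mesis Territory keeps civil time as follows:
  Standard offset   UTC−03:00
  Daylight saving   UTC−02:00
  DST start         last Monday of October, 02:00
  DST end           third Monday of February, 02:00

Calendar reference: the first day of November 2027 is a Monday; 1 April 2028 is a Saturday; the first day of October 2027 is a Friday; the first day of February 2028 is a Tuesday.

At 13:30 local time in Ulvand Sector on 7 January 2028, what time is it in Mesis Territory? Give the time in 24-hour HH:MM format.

22:30

1 November 2027 is a Monday, so the first Sunday is November 7 and the second is November 14.
1 April 2028 is a Saturday, so the first Friday is April 7 and the fourth is April 28.
7 January 2028 falls between 14 November 2027 and 28 April 2028, so daylight saving is in effect and Ulvand Sector is at UTC+13:00.
13:30 Ulvand Sector − 13h = 00:30 UTC.
1 October 2027 is a Friday, so Mondays fall on 4, 11, 18, 25; the last is October 25.
1 February 2028 is a Tuesday, so the first Monday is February 7 and the third is February 21.
At the standard offset (UTC−03:00), 00:30 UTC − 3h = 21:30 Mesis Territory standard time (rolling into the previous day, 6 January 2028).
The standard-time date in Mesis Territory, 6 January 2028, falls between 25 October 2027 and 21 February 2028, so daylight saving is in effect and Mesis Territory is at UTC−02:00.
00:30 UTC − 2h = 22:30 Mesis Territory (rolling into the previous day, 6 January 2028).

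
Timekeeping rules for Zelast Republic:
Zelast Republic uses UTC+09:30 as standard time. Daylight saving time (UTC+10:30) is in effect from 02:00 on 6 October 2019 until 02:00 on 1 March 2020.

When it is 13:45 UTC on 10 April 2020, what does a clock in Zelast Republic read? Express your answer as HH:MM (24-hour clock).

At the standard offset (UTC+09:30), 13:45 UTC + 9h30m = 23:15 Zelast Republic standard time.
Daylight saving runs 6 October 2019 – 1 March 2020; the standard-time date in Zelast Republic, 10 April 2020, is outside that window, so Zelast Republic is on standard time at UTC+09:30.
13:45 UTC + 9h30m = 23:15 local.

23:15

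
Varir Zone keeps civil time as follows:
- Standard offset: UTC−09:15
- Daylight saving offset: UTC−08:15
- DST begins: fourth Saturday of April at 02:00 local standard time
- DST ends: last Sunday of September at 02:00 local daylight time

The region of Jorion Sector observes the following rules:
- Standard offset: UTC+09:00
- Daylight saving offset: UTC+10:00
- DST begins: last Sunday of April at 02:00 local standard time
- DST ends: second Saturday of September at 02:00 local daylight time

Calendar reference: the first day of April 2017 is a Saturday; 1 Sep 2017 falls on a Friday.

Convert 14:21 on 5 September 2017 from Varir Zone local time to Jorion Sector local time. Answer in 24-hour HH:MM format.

08:36

1 April 2017 is a Saturday, so the first Saturday is April 1 and the fourth is April 22.
1 September 2017 is a Friday, so Sundays fall on 3, 10, 17, 24; the last is September 24.
5 September 2017 falls between 22 April and 24 September, so daylight saving is in effect and Varir Zone is at UTC−08:15.
14:21 Varir Zone + 8h15m = 22:36 UTC.
1 April 2017 is a Saturday, so Sundays fall on 2, 9, 16, 23, 30; the last is April 30.
1 September 2017 is a Friday, so the first Saturday is September 2 and the second is September 9.
At the standard offset (UTC+09:00), 22:36 UTC + 9h = 07:36 Jorion Sector standard time (rolling into the next day, 6 September 2017).
Daylight saving runs 30 April – 9 September; the standard-time date in Jorion Sector, 6 September 2017, is inside that window, so Jorion Sector is at UTC+10:00.
22:36 UTC + 10h = 08:36 Jorion Sector (rolling into the next day, 6 September 2017).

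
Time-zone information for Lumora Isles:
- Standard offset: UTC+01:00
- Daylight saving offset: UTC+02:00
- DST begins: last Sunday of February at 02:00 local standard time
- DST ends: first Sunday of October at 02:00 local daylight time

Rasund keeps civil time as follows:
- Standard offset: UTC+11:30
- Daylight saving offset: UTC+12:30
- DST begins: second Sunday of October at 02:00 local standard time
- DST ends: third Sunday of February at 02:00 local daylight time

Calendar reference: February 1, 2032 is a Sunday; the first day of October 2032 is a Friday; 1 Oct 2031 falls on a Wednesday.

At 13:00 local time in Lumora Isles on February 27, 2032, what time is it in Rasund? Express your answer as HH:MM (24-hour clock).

23:30

1 February 2032 is a Sunday, so Sundays fall on 1, 8, 15, 22, 29; the last is February 29.
1 October 2032 is a Friday, so the first Sunday is October 3.
Daylight saving runs 29 February – 3 October; February 27, 2032 is outside that window, so Lumora Isles is on standard time at UTC+01:00.
13:00 Lumora Isles − 1h = 12:00 UTC.
1 October 2031 is a Wednesday, so the first Sunday is October 5 and the second is October 12.
1 February 2032 is a Sunday, so the first Sunday is February 1 and the third is February 15.
At the standard offset (UTC+11:30), 12:00 UTC + 11h30m = 23:30 Rasund standard time.
The standard-time date in Rasund, February 27, 2032, does not fall between 12 October 2031 and 15 February 2032, so daylight saving is not in effect and Rasund is at UTC+11:30.
12:00 UTC + 11h30m = 23:30 Rasund.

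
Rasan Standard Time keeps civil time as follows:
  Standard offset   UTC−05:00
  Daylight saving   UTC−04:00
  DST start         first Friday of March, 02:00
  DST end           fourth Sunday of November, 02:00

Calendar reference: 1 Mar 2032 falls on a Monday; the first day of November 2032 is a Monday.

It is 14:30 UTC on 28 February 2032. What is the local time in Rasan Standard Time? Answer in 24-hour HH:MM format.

1 March 2032 is a Monday, so the first Friday is March 5.
1 November 2032 is a Monday, so the first Sunday is November 7 and the fourth is November 28.
At the standard offset (UTC−05:00), 14:30 UTC − 5h = 09:30 Rasan Standard Time standard time.
The standard-time date in Rasan Standard Time, 28 February 2032, is outside the daylight-saving period (5 March – 28 November), so Rasan Standard Time is on standard time, UTC−05:00.
14:30 UTC − 5h = 09:30 local.

09:30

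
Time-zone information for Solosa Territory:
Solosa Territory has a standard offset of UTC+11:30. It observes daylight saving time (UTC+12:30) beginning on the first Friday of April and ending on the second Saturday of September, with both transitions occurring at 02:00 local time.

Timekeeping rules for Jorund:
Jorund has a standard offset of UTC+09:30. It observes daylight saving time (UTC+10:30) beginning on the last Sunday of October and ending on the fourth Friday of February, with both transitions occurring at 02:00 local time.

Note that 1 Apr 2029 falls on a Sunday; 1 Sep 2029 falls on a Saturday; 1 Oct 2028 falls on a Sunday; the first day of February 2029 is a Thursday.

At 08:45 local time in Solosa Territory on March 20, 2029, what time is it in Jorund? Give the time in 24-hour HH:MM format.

06:45

1 April 2029 is a Sunday, so the first Friday is April 6.
1 September 2029 is a Saturday, so the first Saturday is September 1 and the second is September 8.
Daylight saving runs 6 April – 8 September; March 20, 2029 is outside that window, so Solosa Territory is on standard time at UTC+11:30.
08:45 Solosa Territory − 11h30m = 21:15 UTC (rolling into the previous day, 19 March 2029).
1 October 2028 is a Sunday, so Sundays fall on 1, 8, 15, 22, 29; the last is October 29.
1 February 2029 is a Thursday, so the first Friday is February 2 and the fourth is February 23.
At the standard offset (UTC+09:30), 21:15 UTC + 9h30m = 06:45 Jorund standard time (rolling into the next day, 20 March 2029).
The standard-time date in Jorund, March 20, 2029, does not fall between 29 October 2028 and 23 February 2029, so daylight saving is not in effect and Jorund is at UTC+09:30.
21:15 UTC + 9h30m = 06:45 Jorund (rolling into the next day, 20 March 2029).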